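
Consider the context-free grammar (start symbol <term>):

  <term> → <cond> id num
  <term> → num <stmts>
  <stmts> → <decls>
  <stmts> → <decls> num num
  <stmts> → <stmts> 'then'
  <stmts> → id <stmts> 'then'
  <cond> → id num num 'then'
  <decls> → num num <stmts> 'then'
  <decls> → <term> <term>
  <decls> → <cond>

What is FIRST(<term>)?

{ id, num }

From <term> → <cond> id num: add FIRST(<cond>) = { id }.
<term> → num <stmts> contributes {num}.
Union: FIRST(<term>) = { id, num }.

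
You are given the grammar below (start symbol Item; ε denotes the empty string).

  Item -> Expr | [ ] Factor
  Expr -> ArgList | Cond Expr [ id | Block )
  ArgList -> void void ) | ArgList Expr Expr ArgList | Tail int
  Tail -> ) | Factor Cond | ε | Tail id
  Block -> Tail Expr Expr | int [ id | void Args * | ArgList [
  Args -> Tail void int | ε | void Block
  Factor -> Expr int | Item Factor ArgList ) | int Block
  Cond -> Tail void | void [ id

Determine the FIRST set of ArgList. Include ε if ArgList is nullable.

ArgList -> void void ) contributes {void}.
From ArgList -> ArgList Expr Expr ArgList: add FIRST(ArgList) = { ), [, id, int, void }.
From ArgList -> Tail int: Tail nullable, take FIRST(Tail) ∪ {int} = { ), [, id, int, void }.
Union: FIRST(ArgList) = { ), [, id, int, void }.

{ ), [, id, int, void }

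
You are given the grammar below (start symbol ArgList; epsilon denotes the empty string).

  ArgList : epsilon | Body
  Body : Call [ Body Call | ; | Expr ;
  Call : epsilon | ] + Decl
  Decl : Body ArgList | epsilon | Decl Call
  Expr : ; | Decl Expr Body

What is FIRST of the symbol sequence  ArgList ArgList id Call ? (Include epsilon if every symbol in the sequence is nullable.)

{ ;, [, ], id }

Add FIRST(ArgList)\{epsilon} = { ;, [, ] }; ArgList is nullable, continue.
Add FIRST(ArgList)\{epsilon} = { ;, [, ] }; ArgList is nullable, continue.
id is a terminal; add {id} and stop.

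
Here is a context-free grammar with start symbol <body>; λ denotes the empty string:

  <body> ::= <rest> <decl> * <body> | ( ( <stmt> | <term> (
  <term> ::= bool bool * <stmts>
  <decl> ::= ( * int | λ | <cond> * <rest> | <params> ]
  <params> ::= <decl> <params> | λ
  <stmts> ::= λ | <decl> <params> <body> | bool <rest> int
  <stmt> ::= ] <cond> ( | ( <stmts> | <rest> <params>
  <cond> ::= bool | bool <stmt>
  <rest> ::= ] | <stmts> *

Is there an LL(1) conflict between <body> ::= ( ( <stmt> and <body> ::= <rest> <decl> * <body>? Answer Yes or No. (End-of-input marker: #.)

FIRST(( ( <stmt>) = { ( } and FIRST(<rest> <decl> * <body>) = { (, *, ], bool }.
Both contain (, so the two alternatives are not disjoint — LL(1) conflict.

Yes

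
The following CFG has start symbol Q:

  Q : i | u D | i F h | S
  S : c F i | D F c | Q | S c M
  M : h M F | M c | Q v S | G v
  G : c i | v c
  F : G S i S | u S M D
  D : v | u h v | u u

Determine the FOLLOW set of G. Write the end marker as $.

{ c, i, u, v }

In M : G v: add FIRST(v) = { v }.
In F : G S i S: add FIRST(S i S) = { c, i, u, v }.
Union: FOLLOW(G) = { c, i, u, v }.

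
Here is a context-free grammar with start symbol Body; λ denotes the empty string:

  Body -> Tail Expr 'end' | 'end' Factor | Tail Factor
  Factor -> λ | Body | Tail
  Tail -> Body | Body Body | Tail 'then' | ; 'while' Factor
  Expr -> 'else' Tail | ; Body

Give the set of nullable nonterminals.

Directly nullable (have an λ-production): Factor.
No other nonterminal has a production whose RHS symbols are all nullable.

{ Factor }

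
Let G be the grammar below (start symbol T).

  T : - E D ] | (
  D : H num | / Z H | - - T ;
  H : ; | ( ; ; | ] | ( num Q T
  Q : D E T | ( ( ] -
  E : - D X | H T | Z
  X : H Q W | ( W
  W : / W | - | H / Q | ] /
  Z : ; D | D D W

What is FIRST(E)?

E : - D X contributes {-}.
From E : H T: add FIRST(H) = { (, ;, ] }.
From E : Z: add FIRST(Z) = { (, -, /, ;, ] }.
Union: FIRST(E) = { (, -, /, ;, ] }.

{ (, -, /, ;, ] }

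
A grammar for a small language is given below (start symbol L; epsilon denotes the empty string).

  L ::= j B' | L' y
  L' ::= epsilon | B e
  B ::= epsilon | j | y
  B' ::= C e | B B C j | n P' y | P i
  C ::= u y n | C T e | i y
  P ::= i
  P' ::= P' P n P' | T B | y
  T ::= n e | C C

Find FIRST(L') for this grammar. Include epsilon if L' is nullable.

{ e, j, y, epsilon }

L' ::= epsilon contributes epsilon.
From L' ::= B e: B nullable, take FIRST(B) ∪ {e} = { e, j, y }.
Union: FIRST(L') = { e, j, y, epsilon }.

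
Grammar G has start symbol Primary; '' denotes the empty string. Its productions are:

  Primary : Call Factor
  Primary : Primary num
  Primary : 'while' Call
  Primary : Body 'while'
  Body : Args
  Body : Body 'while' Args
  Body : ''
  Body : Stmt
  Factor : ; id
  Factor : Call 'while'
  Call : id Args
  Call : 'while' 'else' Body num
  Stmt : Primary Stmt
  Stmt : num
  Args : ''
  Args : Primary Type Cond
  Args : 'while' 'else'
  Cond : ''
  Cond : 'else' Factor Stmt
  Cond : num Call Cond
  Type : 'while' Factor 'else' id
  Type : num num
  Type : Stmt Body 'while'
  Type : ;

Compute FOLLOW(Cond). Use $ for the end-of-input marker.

{ $, 'else', 'while', ;, id, num }

In Args : Primary Type Cond: Cond is at the end, add FOLLOW(Args) = { $, 'else', 'while', ;, id, num }.
In Cond : num Call Cond: Cond is at the end, add FOLLOW(Cond) = { $, 'else', 'while', ;, id, num }.
Union: FOLLOW(Cond) = { $, 'else', 'while', ;, id, num }.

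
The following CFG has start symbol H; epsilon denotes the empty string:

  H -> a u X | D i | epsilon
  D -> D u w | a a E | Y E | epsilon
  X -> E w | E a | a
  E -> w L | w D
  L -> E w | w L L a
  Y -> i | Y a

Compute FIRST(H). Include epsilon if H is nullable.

{ a, i, u, epsilon }

H -> a u X contributes {a}.
From H -> D i: D nullable, take FIRST(D) ∪ {i} = { a, i, u }.
H -> epsilon contributes epsilon.
Union: FIRST(H) = { a, i, u, epsilon }.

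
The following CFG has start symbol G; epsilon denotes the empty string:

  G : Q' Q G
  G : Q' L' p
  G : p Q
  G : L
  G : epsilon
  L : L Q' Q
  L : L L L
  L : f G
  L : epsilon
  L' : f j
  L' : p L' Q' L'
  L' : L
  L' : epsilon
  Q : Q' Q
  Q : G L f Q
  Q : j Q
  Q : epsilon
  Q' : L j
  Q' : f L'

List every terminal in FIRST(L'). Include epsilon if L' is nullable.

{ f, j, p, epsilon }

L' : f j contributes {f}.
L' : p L' Q' L' contributes {p}.
From L' : L: add FIRST(L) = { f, j, epsilon } (including epsilon since L is nullable).
L' : epsilon contributes epsilon.
Union: FIRST(L') = { f, j, p, epsilon }.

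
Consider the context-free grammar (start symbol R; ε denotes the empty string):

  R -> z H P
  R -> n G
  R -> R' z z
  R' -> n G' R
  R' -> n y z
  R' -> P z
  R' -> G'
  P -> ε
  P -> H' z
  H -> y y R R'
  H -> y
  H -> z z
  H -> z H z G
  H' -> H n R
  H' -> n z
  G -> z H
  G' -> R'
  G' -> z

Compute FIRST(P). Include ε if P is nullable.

P -> ε contributes ε.
From P -> H' z: add FIRST(H') = { n, y, z }.
Union: FIRST(P) = { n, y, z, ε }.

{ n, y, z, ε }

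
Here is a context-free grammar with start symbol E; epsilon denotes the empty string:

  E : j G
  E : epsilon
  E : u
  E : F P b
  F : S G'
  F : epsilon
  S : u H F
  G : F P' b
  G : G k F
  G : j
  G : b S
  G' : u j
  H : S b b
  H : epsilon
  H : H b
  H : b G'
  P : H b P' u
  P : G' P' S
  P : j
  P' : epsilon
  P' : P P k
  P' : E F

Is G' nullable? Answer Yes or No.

No

Nullable nonterminals: E, F, H, P'.
No production of G' has an RHS whose symbols are all nullable, so G' is not nullable.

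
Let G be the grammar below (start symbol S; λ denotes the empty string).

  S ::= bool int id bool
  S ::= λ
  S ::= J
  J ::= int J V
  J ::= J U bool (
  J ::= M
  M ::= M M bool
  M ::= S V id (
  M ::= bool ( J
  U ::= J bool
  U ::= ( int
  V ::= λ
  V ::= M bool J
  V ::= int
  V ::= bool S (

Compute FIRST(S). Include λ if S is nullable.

{ bool, id, int, λ }

S ::= bool int id bool contributes {bool}.
S ::= λ contributes λ.
From S ::= J: add FIRST(J) = { bool, id, int }.
Union: FIRST(S) = { bool, id, int, λ }.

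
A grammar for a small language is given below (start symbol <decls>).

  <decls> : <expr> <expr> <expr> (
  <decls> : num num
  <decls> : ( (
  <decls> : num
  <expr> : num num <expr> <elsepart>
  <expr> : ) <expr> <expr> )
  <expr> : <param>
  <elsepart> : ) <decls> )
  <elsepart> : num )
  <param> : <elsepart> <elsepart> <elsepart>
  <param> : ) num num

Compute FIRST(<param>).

From <param> : <elsepart> <elsepart> <elsepart>: add FIRST(<elsepart>) = { ), num }.
<param> : ) num num contributes {)}.
Union: FIRST(<param>) = { ), num }.

{ ), num }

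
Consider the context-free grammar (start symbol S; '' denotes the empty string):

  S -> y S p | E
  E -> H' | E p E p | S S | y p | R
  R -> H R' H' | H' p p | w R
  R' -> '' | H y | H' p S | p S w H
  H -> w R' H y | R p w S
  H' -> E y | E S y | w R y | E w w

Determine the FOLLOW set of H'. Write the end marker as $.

In E -> H': H' is at the end, add FOLLOW(E) = { $, p, w, y }.
In R -> H R' H': H' is at the end, add FOLLOW(R) = { $, p, w, y }.
In R -> H' p p: add FIRST(p p) = { p }.
In R' -> H' p S: add FIRST(p S) = { p }.
Union: FOLLOW(H') = { $, p, w, y }.

{ $, p, w, y }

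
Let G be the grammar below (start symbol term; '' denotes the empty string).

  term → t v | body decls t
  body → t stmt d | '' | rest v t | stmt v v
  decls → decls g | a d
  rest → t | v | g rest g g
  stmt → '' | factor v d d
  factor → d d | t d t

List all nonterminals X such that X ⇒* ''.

Directly nullable (have an ''-production): body, stmt.
No other nonterminal has a production whose RHS symbols are all nullable.

{ body, stmt }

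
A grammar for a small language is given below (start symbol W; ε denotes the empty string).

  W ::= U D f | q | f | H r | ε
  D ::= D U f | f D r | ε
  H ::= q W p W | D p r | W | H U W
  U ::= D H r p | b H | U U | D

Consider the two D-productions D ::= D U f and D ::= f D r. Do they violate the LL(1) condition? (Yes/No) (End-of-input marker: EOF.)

FIRST(D U f) = { b, f, p, q, r } and FIRST(f D r) = { f }.
Both contain f, so the two alternatives are not disjoint — LL(1) conflict.

Yes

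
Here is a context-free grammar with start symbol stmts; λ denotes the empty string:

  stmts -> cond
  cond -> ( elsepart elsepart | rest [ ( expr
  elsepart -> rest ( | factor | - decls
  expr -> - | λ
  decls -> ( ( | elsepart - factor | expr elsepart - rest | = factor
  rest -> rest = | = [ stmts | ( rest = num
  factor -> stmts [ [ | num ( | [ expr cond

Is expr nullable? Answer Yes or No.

expr has an λ-production, so expr ⇒ λ.

Yes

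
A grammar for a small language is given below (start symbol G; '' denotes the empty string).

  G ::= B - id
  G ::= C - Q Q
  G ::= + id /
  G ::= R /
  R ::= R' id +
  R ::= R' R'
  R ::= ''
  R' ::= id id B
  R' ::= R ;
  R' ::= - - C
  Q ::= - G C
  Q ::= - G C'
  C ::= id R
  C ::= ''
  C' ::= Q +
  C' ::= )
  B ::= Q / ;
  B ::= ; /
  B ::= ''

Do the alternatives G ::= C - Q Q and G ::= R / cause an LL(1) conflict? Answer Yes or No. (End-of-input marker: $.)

FIRST(C - Q Q) = { -, id } and FIRST(R /) = { -, /, ;, id }.
Both contain -, so the two alternatives are not disjoint — LL(1) conflict.

Yes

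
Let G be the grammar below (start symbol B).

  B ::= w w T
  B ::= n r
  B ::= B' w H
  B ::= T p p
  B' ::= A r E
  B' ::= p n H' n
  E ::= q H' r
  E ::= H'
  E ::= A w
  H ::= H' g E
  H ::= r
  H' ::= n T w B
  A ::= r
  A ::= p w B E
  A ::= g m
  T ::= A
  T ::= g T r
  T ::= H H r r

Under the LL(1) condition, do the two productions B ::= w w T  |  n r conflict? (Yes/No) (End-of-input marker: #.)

No

FIRST(w w T) = { w } and FIRST(n r) = { n }.
The FIRST sets are disjoint and neither alternative is nullable — no conflict.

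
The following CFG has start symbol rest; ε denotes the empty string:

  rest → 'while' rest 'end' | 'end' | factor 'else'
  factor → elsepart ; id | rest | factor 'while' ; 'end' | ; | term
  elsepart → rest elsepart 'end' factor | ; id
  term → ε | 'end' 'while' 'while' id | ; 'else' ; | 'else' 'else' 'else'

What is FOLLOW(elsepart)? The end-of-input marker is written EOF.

In factor → elsepart ; id: add FIRST(; id) = { ; }.
In elsepart → rest elsepart 'end' factor: add FIRST('end' factor) = { 'end' }.
Union: FOLLOW(elsepart) = { 'end', ; }.

{ 'end', ; }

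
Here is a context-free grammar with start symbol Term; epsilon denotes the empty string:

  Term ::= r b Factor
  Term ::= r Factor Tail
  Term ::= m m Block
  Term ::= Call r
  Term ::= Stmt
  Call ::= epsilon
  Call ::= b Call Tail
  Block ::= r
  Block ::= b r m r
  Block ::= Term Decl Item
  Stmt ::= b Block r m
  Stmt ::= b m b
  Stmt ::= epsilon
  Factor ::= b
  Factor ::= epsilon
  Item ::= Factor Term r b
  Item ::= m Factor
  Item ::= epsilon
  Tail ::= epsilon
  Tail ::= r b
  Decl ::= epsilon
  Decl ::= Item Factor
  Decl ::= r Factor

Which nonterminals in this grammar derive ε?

Directly nullable (have an epsilon-production): Call, Stmt, Factor, Item, Tail, Decl.
Block ::= Term Decl Item with every symbol nullable, so Block is nullable.
Term ::= Stmt with every symbol nullable, so Term is nullable.

{ Block, Call, Decl, Factor, Item, Stmt, Tail, Term }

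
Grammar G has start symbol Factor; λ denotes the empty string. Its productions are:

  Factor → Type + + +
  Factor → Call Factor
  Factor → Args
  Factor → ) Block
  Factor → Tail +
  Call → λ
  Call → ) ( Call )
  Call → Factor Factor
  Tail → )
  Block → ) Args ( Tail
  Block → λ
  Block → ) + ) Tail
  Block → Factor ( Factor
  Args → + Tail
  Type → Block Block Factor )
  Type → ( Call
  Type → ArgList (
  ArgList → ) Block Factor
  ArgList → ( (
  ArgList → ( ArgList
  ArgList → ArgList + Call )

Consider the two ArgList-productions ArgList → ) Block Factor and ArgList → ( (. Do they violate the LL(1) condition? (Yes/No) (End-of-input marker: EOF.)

FIRST() Block Factor) = { ) } and FIRST(( () = { ( }.
The FIRST sets are disjoint and neither alternative is nullable — no conflict.

No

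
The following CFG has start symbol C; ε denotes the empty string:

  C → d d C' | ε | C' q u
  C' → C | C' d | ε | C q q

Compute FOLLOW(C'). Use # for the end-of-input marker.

{ #, d, q }

In C → d d C': C' is at the end, add FOLLOW(C) = { #, d, q }.
In C → C' q u: add FIRST(q u) = { q }.
In C' → C' d: add FIRST(d) = { d }.
Union: FOLLOW(C') = { #, d, q }.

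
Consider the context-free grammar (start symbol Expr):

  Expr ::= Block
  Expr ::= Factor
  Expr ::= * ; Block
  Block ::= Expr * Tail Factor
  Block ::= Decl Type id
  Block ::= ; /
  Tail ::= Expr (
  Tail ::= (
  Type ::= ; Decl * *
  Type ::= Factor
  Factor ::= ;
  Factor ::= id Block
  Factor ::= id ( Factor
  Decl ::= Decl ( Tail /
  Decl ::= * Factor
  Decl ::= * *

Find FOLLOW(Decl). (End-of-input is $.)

{ (, *, ;, id }

In Block ::= Decl Type id: add FIRST(Type id) = { ;, id }.
In Type ::= ; Decl * *: add FIRST(* *) = { * }.
In Decl ::= Decl ( Tail /: add FIRST(( Tail /) = { ( }.
Union: FOLLOW(Decl) = { (, *, ;, id }.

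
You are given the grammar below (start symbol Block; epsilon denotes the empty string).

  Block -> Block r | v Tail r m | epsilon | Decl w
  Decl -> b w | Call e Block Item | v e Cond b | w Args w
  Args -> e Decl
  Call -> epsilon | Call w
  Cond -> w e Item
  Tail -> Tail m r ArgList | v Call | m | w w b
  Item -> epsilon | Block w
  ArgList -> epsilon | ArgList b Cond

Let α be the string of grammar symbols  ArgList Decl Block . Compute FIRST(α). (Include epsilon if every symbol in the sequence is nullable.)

{ b, e, v, w }

Add FIRST(ArgList)\{epsilon} = { b }; ArgList is nullable, continue.
Add FIRST(Decl) = { b, e, v, w }; Decl is not nullable, stop.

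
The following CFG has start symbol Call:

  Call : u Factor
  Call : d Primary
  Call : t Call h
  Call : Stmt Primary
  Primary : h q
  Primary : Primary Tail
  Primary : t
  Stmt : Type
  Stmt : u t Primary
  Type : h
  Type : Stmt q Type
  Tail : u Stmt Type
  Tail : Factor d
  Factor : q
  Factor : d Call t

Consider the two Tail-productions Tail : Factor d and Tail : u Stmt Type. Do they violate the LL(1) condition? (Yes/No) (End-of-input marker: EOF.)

No

FIRST(Factor d) = { d, q } and FIRST(u Stmt Type) = { u }.
The FIRST sets are disjoint and neither alternative is nullable — no conflict.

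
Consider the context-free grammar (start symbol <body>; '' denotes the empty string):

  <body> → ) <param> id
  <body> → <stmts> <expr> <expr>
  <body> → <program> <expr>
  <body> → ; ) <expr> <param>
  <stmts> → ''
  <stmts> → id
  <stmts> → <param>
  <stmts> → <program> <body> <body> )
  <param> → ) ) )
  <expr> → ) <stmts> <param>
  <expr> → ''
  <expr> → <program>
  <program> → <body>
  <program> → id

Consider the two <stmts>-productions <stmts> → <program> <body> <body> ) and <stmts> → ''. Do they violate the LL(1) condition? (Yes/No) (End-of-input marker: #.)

FIRST(<program> <body> <body> )) = { ), ;, id } and FIRST('') = { '' }.
The second alternative is nullable and FOLLOW(<stmts>) = { #, ), ;, id } shares ) with FIRST of the first — conflict.

Yes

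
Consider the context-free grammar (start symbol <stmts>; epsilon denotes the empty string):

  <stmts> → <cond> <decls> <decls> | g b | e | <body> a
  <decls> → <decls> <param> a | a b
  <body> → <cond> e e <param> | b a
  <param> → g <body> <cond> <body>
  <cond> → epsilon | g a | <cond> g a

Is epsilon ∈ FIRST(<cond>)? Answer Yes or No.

<cond> has an epsilon-production, so <cond> ⇒ epsilon.

Yes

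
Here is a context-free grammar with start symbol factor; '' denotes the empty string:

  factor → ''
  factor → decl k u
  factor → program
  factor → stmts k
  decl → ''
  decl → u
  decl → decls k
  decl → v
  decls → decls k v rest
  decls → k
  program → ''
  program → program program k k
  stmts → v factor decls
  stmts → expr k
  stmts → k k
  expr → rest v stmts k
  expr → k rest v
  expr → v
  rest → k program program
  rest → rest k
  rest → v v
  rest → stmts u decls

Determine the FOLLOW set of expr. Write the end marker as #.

{ k }

In stmts → expr k: add FIRST(k) = { k }.
Union: FOLLOW(expr) = { k }.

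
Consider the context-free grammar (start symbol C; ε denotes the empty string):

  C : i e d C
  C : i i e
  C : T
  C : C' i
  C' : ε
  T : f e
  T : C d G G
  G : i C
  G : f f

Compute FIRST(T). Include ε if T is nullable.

{ f, i }

T : f e contributes {f}.
From T : C d G G: add FIRST(C) = { f, i }.
Union: FIRST(T) = { f, i }.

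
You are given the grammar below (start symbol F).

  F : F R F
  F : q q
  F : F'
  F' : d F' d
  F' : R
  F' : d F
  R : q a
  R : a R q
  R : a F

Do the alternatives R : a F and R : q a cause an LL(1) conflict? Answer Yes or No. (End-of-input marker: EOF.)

No

FIRST(a F) = { a } and FIRST(q a) = { q }.
The FIRST sets are disjoint and neither alternative is nullable — no conflict.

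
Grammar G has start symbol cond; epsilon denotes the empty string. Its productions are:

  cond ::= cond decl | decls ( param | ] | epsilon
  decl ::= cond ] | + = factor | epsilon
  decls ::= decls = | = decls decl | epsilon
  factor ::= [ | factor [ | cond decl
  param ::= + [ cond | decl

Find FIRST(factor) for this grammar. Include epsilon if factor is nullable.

{ (, +, =, [, ], epsilon }

factor ::= [ contributes {[}.
From factor ::= factor [: factor nullable, take FIRST(factor) ∪ {[} = { (, +, =, [, ] }.
From factor ::= cond decl: cond, decl nullable, take FIRST(cond) ∪ FIRST(decl) = { (, +, =, ] }; also epsilon since the whole RHS is nullable.
Union: FIRST(factor) = { (, +, =, [, ], epsilon }.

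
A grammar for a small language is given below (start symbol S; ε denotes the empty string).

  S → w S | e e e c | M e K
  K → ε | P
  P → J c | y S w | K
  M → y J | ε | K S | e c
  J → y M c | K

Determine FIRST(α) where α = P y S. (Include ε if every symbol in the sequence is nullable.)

Add FIRST(P)\{ε} = { c, y }; P is nullable, continue.
y is a terminal; add {y} and stop.

{ c, y }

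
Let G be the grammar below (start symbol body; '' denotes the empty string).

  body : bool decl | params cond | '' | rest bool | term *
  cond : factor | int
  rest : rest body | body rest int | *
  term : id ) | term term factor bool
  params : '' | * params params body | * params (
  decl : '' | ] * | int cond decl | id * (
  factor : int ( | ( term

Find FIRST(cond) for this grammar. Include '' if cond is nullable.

From cond : factor: add FIRST(factor) = { (, int }.
cond : int contributes {int}.
Union: FIRST(cond) = { (, int }.

{ (, int }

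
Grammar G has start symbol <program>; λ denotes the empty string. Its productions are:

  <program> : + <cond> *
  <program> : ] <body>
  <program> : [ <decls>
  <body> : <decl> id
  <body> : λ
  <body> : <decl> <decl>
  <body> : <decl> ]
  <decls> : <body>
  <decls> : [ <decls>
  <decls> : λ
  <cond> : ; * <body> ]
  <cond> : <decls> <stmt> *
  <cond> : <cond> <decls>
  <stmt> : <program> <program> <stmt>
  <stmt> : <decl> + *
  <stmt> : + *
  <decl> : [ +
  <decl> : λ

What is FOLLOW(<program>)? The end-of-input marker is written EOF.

<program> is the start symbol, so EOF ∈ FOLLOW(<program>).
In <stmt> : <program> <program> <stmt>: add FIRST(<program> <stmt>) = { +, [, ] }.
In <stmt> : <program> <program> <stmt>: add FIRST(<stmt>) = { +, [, ] }.
Union: FOLLOW(<program>) = { EOF, +, [, ] }.

{ EOF, +, [, ] }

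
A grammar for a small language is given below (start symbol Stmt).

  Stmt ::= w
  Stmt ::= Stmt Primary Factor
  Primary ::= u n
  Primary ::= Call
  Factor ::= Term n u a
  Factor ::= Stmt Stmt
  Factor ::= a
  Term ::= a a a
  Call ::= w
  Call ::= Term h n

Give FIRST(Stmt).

Stmt ::= w contributes {w}.
From Stmt ::= Stmt Primary Factor: add FIRST(Stmt) = { w }.
Union: FIRST(Stmt) = { w }.

{ w }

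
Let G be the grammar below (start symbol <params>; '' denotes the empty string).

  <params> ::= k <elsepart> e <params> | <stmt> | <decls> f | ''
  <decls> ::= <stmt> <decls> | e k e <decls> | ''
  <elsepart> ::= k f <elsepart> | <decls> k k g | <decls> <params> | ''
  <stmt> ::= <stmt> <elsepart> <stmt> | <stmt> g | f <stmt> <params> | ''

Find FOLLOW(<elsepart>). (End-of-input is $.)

{ $, e, f, g, k }

In <params> ::= k <elsepart> e <params>: add FIRST(e <params>) = { e }.
In <elsepart> ::= k f <elsepart>: <elsepart> is at the end, add FOLLOW(<elsepart>) = { $, e, f, g, k }.
In <stmt> ::= <stmt> <elsepart> <stmt>: add FIRST(<stmt>)\{''} = { e, f, g, k }.
  Since <stmt> is nullable, also add FOLLOW(<stmt>) = { $, e, f, g, k }.
Union: FOLLOW(<elsepart>) = { $, e, f, g, k }.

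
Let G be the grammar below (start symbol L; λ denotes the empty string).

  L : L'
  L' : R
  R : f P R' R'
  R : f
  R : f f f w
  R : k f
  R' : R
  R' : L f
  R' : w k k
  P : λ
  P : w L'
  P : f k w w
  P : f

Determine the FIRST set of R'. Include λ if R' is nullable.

From R' : R: add FIRST(R) = { f, k }.
From R' : L f: add FIRST(L) = { f, k }.
R' : w k k contributes {w}.
Union: FIRST(R') = { f, k, w }.

{ f, k, w }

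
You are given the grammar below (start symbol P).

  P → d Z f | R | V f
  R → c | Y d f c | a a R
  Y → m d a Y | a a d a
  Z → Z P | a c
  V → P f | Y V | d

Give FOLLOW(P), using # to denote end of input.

{ #, a, c, d, f, m }

P is the start symbol, so # ∈ FOLLOW(P).
In Z → Z P: P is at the end, add FOLLOW(Z) = { a, c, d, f, m }.
In V → P f: add FIRST(f) = { f }.
Union: FOLLOW(P) = { #, a, c, d, f, m }.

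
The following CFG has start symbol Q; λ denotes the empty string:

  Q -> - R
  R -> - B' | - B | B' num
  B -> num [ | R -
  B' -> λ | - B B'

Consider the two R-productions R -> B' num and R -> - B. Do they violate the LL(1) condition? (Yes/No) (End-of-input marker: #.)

FIRST(B' num) = { -, num } and FIRST(- B) = { - }.
Both contain -, so the two alternatives are not disjoint — LL(1) conflict.

Yes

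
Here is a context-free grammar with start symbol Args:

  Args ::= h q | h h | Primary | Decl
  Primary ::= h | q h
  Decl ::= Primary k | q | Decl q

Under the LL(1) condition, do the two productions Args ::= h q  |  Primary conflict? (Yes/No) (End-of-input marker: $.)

Yes

FIRST(h q) = { h } and FIRST(Primary) = { h, q }.
Both contain h, so the two alternatives are not disjoint — LL(1) conflict.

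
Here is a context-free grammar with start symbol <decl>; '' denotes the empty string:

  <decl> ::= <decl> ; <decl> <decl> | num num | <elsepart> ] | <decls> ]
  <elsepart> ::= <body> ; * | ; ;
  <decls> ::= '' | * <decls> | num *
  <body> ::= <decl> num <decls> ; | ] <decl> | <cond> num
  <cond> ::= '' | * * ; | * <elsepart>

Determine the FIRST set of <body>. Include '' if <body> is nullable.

From <body> ::= <decl> num <decls> ;: add FIRST(<decl>) = { *, ;, ], num }.
<body> ::= ] <decl> contributes {]}.
From <body> ::= <cond> num: <cond> nullable, take FIRST(<cond>) ∪ {num} = { *, num }.
Union: FIRST(<body>) = { *, ;, ], num }.

{ *, ;, ], num }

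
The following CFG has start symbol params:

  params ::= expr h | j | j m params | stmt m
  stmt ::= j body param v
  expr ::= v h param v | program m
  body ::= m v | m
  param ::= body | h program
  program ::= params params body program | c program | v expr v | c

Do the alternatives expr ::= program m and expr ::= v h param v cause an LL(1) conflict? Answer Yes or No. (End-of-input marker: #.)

FIRST(program m) = { c, j, v } and FIRST(v h param v) = { v }.
Both contain v, so the two alternatives are not disjoint — LL(1) conflict.

Yes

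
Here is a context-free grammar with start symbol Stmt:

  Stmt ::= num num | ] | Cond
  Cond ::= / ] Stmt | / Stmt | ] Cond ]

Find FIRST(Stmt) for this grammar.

Stmt ::= num num contributes {num}.
Stmt ::= ] contributes {]}.
From Stmt ::= Cond: add FIRST(Cond) = { /, ] }.
Union: FIRST(Stmt) = { /, ], num }.

{ /, ], num }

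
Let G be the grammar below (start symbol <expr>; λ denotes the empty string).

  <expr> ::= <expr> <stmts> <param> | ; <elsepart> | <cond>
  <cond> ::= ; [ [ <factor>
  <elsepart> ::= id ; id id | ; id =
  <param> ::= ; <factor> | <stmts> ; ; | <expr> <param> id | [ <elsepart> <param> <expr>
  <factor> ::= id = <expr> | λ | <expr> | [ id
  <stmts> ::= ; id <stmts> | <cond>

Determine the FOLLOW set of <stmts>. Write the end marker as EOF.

{ ;, [ }

In <expr> ::= <expr> <stmts> <param>: add FIRST(<param>) = { ;, [ }.
In <param> ::= <stmts> ; ;: add FIRST(; ;) = { ; }.
In <stmts> ::= ; id <stmts>: <stmts> is at the end, add FOLLOW(<stmts>) = { ;, [ }.
Union: FOLLOW(<stmts>) = { ;, [ }.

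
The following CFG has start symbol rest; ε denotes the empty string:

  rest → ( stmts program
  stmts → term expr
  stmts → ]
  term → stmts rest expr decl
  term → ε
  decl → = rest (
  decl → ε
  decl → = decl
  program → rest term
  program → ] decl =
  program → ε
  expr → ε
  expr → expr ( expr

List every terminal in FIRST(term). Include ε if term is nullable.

From term → stmts rest expr decl: stmts nullable, take FIRST(stmts) ∪ FIRST(rest) = { (, ] }.
term → ε contributes ε.
Union: FIRST(term) = { (, ], ε }.

{ (, ], ε }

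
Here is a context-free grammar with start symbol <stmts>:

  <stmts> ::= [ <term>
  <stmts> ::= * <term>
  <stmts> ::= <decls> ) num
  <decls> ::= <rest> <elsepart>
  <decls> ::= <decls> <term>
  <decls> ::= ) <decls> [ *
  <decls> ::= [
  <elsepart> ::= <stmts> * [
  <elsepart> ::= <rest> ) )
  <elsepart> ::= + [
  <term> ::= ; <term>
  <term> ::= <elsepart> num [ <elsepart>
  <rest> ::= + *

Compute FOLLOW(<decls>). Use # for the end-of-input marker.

In <stmts> ::= <decls> ) num: add FIRST() num) = { ) }.
In <decls> ::= <decls> <term>: add FIRST(<term>) = { ), *, +, ;, [ }.
In <decls> ::= ) <decls> [ *: add FIRST([ *) = { [ }.
Union: FOLLOW(<decls>) = { ), *, +, ;, [ }.

{ ), *, +, ;, [ }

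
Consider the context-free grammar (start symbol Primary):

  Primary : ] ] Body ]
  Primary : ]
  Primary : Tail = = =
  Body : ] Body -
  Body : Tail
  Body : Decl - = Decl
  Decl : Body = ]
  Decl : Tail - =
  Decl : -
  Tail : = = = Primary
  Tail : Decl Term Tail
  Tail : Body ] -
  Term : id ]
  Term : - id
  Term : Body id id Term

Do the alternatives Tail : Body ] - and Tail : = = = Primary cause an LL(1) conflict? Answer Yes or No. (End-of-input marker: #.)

Yes

FIRST(Body ] -) = { -, =, ] } and FIRST(= = = Primary) = { = }.
Both contain =, so the two alternatives are not disjoint — LL(1) conflict.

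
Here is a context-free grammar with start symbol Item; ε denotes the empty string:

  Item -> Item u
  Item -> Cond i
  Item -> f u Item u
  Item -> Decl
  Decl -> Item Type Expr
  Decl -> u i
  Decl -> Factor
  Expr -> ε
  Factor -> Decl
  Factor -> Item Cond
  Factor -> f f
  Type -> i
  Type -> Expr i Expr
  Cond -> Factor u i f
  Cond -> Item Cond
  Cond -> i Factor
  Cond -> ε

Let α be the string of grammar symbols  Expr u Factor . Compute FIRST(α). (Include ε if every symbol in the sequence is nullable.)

{ u }

Add FIRST(Expr)\{ε} = {  }; Expr is nullable, continue.
u is a terminal; add {u} and stop.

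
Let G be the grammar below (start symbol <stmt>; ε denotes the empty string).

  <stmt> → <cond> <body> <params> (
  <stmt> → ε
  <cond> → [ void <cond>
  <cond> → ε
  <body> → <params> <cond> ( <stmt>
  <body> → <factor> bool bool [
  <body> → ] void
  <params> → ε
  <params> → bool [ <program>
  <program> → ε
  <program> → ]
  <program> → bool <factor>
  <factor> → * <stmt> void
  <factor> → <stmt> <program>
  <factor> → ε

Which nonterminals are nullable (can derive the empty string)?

{ <cond>, <factor>, <params>, <program>, <stmt> }

Directly nullable (have an ε-production): <stmt>, <cond>, <params>, <program>, <factor>.
No other nonterminal has a production whose RHS symbols are all nullable.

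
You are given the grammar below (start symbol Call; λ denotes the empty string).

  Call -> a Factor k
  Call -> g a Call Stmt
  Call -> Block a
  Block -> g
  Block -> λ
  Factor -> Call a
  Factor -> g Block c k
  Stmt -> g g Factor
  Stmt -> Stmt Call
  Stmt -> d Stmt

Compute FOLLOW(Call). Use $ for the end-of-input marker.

Call is the start symbol, so $ ∈ FOLLOW(Call).
In Call -> g a Call Stmt: add FIRST(Stmt) = { d, g }.
In Factor -> Call a: add FIRST(a) = { a }.
In Stmt -> Stmt Call: Call is at the end, add FOLLOW(Stmt) = { $, a, d, g }.
Union: FOLLOW(Call) = { $, a, d, g }.

{ $, a, d, g }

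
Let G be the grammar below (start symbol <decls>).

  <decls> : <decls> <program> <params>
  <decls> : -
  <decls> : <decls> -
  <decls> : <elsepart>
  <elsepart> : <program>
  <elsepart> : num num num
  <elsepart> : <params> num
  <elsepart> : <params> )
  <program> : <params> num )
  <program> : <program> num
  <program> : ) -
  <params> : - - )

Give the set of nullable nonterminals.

{ } (none)

No nonterminal has an empty production or an RHS whose symbols are all nullable.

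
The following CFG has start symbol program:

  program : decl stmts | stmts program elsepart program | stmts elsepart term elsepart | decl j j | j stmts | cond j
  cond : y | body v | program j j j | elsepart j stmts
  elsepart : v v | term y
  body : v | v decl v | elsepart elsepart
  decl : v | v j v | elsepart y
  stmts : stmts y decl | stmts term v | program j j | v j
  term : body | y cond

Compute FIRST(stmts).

{ j, v, y }

From stmts : stmts y decl: add FIRST(stmts) = { j, v, y }.
From stmts : stmts term v: add FIRST(stmts) = { j, v, y }.
From stmts : program j j: add FIRST(program) = { j, v, y }.
stmts : v j contributes {v}.
Union: FIRST(stmts) = { j, v, y }.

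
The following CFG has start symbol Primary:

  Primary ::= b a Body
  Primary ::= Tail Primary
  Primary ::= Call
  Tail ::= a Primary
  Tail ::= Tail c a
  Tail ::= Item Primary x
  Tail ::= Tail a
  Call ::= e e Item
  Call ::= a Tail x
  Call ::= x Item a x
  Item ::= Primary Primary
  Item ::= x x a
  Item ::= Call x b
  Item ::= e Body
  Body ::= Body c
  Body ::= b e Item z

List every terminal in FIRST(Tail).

Tail ::= a Primary contributes {a}.
From Tail ::= Tail c a: add FIRST(Tail) = { a, b, e, x }.
From Tail ::= Item Primary x: add FIRST(Item) = { a, b, e, x }.
From Tail ::= Tail a: add FIRST(Tail) = { a, b, e, x }.
Union: FIRST(Tail) = { a, b, e, x }.

{ a, b, e, x }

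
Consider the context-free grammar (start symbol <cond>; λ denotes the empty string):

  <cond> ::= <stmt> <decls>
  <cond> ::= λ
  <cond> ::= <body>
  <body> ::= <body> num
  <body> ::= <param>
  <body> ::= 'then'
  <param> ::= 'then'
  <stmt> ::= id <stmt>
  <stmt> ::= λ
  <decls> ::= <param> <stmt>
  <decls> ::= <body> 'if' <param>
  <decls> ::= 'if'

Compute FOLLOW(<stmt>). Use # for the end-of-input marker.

In <cond> ::= <stmt> <decls>: add FIRST(<decls>) = { 'if', 'then' }.
In <stmt> ::= id <stmt>: <stmt> is at the end, add FOLLOW(<stmt>) = { #, 'if', 'then' }.
In <decls> ::= <param> <stmt>: <stmt> is at the end, add FOLLOW(<decls>) = { # }.
Union: FOLLOW(<stmt>) = { #, 'if', 'then' }.

{ #, 'if', 'then' }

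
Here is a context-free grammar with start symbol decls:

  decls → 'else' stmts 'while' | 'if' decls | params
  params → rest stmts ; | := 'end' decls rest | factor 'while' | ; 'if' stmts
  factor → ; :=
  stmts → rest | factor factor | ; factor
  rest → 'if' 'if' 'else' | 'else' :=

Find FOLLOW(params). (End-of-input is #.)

In decls → params: params is at the end, add FOLLOW(decls) = { #, 'else', 'if' }.
Union: FOLLOW(params) = { #, 'else', 'if' }.

{ #, 'else', 'if' }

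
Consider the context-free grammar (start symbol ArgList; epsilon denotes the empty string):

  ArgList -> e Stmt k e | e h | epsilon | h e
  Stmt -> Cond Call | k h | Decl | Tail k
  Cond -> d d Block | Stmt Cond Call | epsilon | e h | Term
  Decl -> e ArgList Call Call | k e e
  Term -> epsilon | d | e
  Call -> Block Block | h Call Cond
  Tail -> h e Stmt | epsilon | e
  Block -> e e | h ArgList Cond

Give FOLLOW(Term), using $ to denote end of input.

{ d, e, h, k }

In Cond -> Term: Term is at the end, add FOLLOW(Cond) = { d, e, h, k }.
Union: FOLLOW(Term) = { d, e, h, k }.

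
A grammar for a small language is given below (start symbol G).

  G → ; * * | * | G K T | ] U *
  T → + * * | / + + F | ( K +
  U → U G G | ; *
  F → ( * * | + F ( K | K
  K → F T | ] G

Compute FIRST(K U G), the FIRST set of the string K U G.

{ (, +, ] }

Add FIRST(K) = { (, +, ] }; K is not nullable, stop.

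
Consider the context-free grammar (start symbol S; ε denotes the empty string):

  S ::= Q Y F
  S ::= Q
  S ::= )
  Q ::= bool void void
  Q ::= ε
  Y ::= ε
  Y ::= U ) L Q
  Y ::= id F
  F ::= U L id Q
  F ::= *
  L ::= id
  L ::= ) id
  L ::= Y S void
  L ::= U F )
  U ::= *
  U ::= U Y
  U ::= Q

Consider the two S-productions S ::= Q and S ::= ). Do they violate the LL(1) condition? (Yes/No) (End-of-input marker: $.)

FIRST(Q) = { bool, ε } and FIRST()) = { ) }.
The first is nullable but FOLLOW(S) = { $, void } is disjoint from FIRST of the second.

No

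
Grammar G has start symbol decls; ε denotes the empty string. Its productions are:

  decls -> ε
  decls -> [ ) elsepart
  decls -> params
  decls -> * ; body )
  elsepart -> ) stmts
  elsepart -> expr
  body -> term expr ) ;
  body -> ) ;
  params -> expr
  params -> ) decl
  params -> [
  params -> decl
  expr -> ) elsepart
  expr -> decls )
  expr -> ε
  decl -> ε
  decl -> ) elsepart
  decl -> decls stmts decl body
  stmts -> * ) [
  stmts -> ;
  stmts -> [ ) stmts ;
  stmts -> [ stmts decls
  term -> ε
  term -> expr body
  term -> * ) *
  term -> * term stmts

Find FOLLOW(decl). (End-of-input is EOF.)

In params -> ) decl: decl is at the end, add FOLLOW(params) = { EOF, ), *, ;, [ }.
In params -> decl: decl is at the end, add FOLLOW(params) = { EOF, ), *, ;, [ }.
In decl -> decls stmts decl body: add FIRST(body) = { ), *, ;, [ }.
Union: FOLLOW(decl) = { EOF, ), *, ;, [ }.

{ EOF, ), *, ;, [ }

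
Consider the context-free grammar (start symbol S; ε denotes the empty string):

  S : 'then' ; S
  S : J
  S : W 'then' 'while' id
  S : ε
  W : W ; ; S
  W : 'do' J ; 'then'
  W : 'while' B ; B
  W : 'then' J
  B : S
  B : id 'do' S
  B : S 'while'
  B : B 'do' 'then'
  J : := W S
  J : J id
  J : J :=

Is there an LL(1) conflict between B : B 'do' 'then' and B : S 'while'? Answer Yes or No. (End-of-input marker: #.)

Yes

FIRST(B 'do' 'then') = { 'do', 'then', 'while', :=, id } and FIRST(S 'while') = { 'do', 'then', 'while', := }.
Both contain 'do', so the two alternatives are not disjoint — LL(1) conflict.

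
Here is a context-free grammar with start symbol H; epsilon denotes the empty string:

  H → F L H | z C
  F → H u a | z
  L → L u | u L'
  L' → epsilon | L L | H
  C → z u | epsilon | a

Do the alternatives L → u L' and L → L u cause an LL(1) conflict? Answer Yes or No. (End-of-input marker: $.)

Yes

FIRST(u L') = { u } and FIRST(L u) = { u }.
Both contain u, so the two alternatives are not disjoint — LL(1) conflict.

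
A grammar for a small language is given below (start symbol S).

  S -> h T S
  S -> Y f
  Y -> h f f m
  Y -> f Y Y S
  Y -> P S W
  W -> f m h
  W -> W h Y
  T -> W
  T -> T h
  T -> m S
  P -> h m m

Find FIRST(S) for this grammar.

S -> h T S contributes {h}.
From S -> Y f: add FIRST(Y) = { f, h }.
Union: FIRST(S) = { f, h }.

{ f, h }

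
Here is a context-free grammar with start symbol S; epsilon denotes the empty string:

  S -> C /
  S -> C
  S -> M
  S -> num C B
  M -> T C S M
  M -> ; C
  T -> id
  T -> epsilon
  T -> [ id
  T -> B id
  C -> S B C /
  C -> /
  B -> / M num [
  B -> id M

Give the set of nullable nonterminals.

{ T }

Directly nullable (have an epsilon-production): T.
No other nonterminal has a production whose RHS symbols are all nullable.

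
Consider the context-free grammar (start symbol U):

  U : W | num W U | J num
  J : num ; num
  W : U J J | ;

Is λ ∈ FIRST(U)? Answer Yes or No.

No nonterminal in this grammar is nullable.
No production of U has an RHS whose symbols are all nullable, so U is not nullable.

No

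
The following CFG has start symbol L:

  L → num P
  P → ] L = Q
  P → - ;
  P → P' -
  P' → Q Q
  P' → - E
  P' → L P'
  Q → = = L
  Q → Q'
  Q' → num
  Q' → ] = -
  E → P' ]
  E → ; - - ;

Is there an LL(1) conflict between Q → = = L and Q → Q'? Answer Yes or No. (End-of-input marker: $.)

FIRST(= = L) = { = } and FIRST(Q') = { ], num }.
The FIRST sets are disjoint and neither alternative is nullable — no conflict.

No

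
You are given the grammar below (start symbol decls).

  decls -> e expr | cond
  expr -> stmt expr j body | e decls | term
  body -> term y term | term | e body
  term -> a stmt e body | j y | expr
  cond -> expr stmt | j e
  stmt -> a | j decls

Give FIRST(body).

From body -> term y term: add FIRST(term) = { a, e, j }.
From body -> term: add FIRST(term) = { a, e, j }.
body -> e body contributes {e}.
Union: FIRST(body) = { a, e, j }.

{ a, e, j }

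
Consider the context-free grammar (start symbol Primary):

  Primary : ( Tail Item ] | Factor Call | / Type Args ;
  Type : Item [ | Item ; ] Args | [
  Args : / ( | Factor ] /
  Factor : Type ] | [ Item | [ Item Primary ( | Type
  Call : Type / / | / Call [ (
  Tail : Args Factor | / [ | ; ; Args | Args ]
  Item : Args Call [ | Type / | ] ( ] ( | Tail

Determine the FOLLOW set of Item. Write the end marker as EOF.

In Primary : ( Tail Item ]: add FIRST(]) = { ] }.
In Type : Item [: add FIRST([) = { [ }.
In Type : Item ; ] Args: add FIRST(; ] Args) = { ; }.
In Factor : [ Item: Item is at the end, add FOLLOW(Factor) = { (, /, ;, [, ] }.
In Factor : [ Item Primary (: add FIRST(Primary () = { (, /, ;, [, ] }.
Union: FOLLOW(Item) = { (, /, ;, [, ] }.

{ (, /, ;, [, ] }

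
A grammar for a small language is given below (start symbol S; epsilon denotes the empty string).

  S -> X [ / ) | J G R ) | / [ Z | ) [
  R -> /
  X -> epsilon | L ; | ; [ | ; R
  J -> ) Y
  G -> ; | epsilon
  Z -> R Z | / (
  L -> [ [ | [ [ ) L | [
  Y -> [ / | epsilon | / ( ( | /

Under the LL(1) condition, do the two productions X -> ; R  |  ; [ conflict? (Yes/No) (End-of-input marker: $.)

FIRST(; R) = { ; } and FIRST(; [) = { ; }.
Both contain ;, so the two alternatives are not disjoint — LL(1) conflict.

Yes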